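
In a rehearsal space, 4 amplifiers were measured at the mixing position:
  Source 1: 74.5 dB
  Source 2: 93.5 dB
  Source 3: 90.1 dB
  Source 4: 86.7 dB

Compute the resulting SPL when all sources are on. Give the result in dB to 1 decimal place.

95.7 dB

Sum in the linear (power) domain: Σ 10^(Lᵢ/10) = 10^(74.5/10) + 10^(93.5/10) + 10^(90.1/10) + 10^(86.7/10) = 3.758e+09.
L_total = 10·log₁₀(3.758e+09) = 95.7 dB.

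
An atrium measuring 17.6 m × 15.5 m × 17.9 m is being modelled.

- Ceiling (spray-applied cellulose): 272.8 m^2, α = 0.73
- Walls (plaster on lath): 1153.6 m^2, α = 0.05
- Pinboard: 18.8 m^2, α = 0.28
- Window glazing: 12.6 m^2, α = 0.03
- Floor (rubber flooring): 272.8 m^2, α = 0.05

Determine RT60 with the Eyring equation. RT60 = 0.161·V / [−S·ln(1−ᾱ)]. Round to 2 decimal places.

2.61 seconds

Total surface area S = 272.8 + 1153.6 + 18.8 + 12.6 + 272.8 = 1730.6 m^2.
Absorption A = 272.8×0.73 + 1153.6×0.05 + 18.8×0.28 + 12.6×0.03 + 272.8×0.05 = 276.106 sabins.
ᾱ = 276.106 / 1730.6 = 0.1595.
−S·ln(1−ᾱ) = −1730.6 × ln(1 − 0.1595) = 300.706.
V = 17.6 × 15.5 × 17.9 = 4883.12 m³.
T = 0.161·V/[−S·ln(1−ᾱ)] = 0.161·4883.12/300.706 = 2.61 s.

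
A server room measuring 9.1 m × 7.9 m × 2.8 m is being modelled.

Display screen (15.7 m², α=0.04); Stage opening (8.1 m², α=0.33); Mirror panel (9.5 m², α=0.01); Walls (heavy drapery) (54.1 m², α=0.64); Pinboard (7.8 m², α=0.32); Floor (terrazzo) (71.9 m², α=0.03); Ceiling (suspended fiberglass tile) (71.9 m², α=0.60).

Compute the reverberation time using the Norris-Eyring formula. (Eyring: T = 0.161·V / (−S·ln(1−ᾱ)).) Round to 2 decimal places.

0.30 s

Total surface area S = 15.7 + 8.1 + 9.5 + 54.1 + 7.8 + 71.9 + 71.9 = 239.0 m².
Σ(Sᵢαᵢ) = 15.7·0.04 + 8.1·0.33 + 9.5·0.01 + 54.1·0.64 + 7.8·0.32 + 71.9·0.03 + 71.9·0.60 = 85.813.
Mean coefficient ᾱ = A/S = 0.3591.
−S·ln(1−ᾱ) = −239.0 × ln(1 − 0.3591) = 106.327.
V = 9.1 × 7.9 × 2.8 = 201.292 m³.
T = 0.161·V/[−S·ln(1−ᾱ)] = 0.161·201.292/106.327 = 0.30 s.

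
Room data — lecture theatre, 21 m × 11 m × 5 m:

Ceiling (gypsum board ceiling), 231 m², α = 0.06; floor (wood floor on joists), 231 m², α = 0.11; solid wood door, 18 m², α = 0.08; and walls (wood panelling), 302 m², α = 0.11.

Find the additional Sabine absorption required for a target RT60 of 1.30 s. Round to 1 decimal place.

Summing Sᵢαᵢ: 13.860 + 25.410 + 1.440 + 33.220 → A₁ = 73.930 sabins.
Target A₂ = 0.161·1155/1.30 = 143.042 sabins (V = 1155 m³).
ΔA = A₂ − A₁ = 143.042 − 73.930 = 69.1 sabins.

69.1 sabins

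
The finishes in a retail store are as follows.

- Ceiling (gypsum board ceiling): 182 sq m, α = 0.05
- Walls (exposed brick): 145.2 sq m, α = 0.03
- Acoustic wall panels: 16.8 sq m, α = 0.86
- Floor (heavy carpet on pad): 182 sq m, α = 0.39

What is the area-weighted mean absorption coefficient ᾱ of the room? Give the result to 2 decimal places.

0.19

Total surface area S = 526.0 sq m.
A = 182·0.05 + 145.2·0.03 + 16.8·0.86 + 182·0.39 = 98.884 sabins.
ᾱ = 98.884 / 526.0 = 0.19.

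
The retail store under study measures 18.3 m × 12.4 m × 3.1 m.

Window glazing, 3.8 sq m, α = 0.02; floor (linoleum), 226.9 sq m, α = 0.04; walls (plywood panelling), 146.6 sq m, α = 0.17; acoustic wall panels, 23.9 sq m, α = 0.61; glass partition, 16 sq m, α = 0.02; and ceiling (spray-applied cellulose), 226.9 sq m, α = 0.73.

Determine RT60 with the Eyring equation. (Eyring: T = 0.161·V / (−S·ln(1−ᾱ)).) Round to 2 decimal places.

0.43 s

S = Σ Sᵢ = 644.1 sq m.
Absorption A = 3.8·0.02 + 226.9·0.04 + 146.6·0.17 + 23.9·0.61 + 16·0.02 + 226.9·0.73 = 214.610 sabins.
ᾱ = 214.610 / 644.1 = 0.3332.
Eyring denominator: −S ln(1−ᾱ) = 261.031.
V = 18.3 × 12.4 × 3.1 = 703.452 m³.
RT60 = 0.161 × 703.452 / 261.031 = 0.43 s.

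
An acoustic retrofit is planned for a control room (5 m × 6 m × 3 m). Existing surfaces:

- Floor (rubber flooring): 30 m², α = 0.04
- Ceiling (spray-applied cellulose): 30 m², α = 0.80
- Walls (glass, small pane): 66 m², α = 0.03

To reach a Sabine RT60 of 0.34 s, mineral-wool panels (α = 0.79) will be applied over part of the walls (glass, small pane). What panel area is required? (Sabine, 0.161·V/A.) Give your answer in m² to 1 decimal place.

Total absorption A₁ = 30·0.04 + 30·0.80 + 66·0.03
  = 1.200 + 24.000 + 1.980 = 27.180 m² sabins.
V = 90 m³. Target absorption A₂ = 0.161 × 90 / 0.34 = 42.618 sabins.
Absorption to add: 42.618 − 27.180 = 15.438 sabins.
Net gain per m²: Δα = 0.79 − 0.03 = 0.76.
Panel area = 15.438 / 0.76 = 20.3 m².

20.3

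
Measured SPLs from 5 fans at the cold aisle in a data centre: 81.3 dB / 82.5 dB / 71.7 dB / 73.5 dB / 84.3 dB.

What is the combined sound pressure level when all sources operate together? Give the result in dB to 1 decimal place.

87.9 dB

Σ 10^(Lᵢ/10) = 6.191e+08.
Back to dB: 10·log₁₀ Σ = 87.9 dB.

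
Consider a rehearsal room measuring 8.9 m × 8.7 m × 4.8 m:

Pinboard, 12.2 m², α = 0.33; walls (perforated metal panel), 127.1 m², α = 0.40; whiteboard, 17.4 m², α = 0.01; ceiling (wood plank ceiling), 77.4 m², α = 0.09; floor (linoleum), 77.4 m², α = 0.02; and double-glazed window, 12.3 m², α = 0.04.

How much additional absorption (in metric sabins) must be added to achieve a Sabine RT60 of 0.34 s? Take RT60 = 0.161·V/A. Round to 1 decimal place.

111.9 sabins

A₁ = Σ Sᵢαᵢ = 12.2*0.33 + 127.1*0.40 + 17.4*0.01 + 77.4*0.09 + 77.4*0.02 + 12.3*0.04 = 64.046 sabins.
For T = 0.34 s, need A₂ = 0.161·V/T = 0.161·371.664/0.34 = 175.994 sabins.
Shortfall: 175.994 − 64.046 = 111.9 sabins.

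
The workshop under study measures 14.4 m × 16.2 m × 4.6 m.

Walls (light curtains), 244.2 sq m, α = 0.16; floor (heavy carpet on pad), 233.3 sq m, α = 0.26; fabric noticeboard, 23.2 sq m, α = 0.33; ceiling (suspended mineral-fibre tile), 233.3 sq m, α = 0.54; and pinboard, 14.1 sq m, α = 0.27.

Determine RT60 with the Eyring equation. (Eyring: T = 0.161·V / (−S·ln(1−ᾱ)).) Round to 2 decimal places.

0.61 seconds

S = Σ Sᵢ = 748.1 sq m.
Absorption A = 244.2·0.16 + 233.3·0.26 + 23.2·0.33 + 233.3·0.54 + 14.1·0.27 = 237.175 sabins.
Mean coefficient ᾱ = A/S = 0.3170.
−S·ln(1−ᾱ) = −748.1 × ln(1 − 0.3170) = 285.221.
V = 14.4 × 16.2 × 4.6 = 1073.088 m³.
T = 0.161·V/[−S·ln(1−ᾱ)] = 0.161·1073.088/285.221 = 0.61 s.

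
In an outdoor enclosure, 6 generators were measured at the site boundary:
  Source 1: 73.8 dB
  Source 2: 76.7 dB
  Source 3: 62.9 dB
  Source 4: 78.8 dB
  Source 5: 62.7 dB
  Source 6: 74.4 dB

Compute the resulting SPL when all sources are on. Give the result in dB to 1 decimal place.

82.5 dB

Sum in the linear (power) domain: Σ 10^(Lᵢ/10) = 10^(73.8/10) + 10^(76.7/10) + 10^(62.9/10) + 10^(78.8/10) + 10^(62.7/10) + 10^(74.4/10) = 1.78e+08.
Back to dB: 10·log₁₀ Σ = 82.5 dB.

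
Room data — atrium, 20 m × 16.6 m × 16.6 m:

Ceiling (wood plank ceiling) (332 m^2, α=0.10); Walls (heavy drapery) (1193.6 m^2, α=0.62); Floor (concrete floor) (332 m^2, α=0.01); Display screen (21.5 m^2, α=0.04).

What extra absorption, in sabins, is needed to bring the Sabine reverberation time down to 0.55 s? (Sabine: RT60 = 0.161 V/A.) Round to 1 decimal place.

Summing Sᵢαᵢ: 33.200 + 740.032 + 3.320 + 0.860 → A₁ = 777.412 sabins.
For T = 0.55 s, need A₂ = 0.161·V/T = 0.161·5511.2/0.55 = 1613.279 sabins.
ΔA = A₂ − A₁ = 1613.279 − 777.412 = 835.9 sabins.

835.9 sabins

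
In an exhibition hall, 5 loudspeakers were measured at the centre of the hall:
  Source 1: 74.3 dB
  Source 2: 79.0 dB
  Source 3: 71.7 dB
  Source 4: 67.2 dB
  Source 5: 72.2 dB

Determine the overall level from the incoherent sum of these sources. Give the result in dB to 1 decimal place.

81.6 dB

Converting to relative power and adding: 10^(74.3/10) + 10^(79.0/10) + 10^(71.7/10) + 10^(67.2/10) + 10^(72.2/10) = 1.43e+08.
Back to dB: 10·log₁₀ Σ = 81.6 dB.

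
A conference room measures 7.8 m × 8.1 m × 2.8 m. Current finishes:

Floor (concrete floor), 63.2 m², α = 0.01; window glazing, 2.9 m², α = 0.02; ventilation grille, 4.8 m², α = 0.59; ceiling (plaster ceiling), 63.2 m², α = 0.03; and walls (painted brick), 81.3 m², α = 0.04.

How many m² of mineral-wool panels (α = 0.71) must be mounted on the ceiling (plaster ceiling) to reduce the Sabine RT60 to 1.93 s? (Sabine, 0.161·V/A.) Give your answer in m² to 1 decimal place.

A₁ = Σ Sᵢαᵢ = 63.2·0.01 + 2.9·0.02 + 4.8·0.59 + 63.2·0.03 + 81.3·0.04 = 8.670 sabins.
V = 176.904 m³. Target absorption A₂ = 0.161 × 176.904 / 1.93 = 14.757 sabins.
ΔA needed = 14.757 − 8.670 = 6.087 sabins.
Each m² of panel replacing the ceiling (plaster ceiling) adds (0.71 − 0.03) = 0.68 sabins.
Panel area = 6.087 / 0.68 = 9.0 m².

9.0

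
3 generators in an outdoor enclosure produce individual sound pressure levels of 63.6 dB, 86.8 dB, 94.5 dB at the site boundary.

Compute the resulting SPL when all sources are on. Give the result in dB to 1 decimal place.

95.2 dB

Sum in the linear (power) domain: Σ 10^(Lᵢ/10) = 10^(63.6/10) + 10^(86.8/10) + 10^(94.5/10) = 3.299e+09.
Combined level = 10 log₁₀(3.299e+09) = 95.2 dB.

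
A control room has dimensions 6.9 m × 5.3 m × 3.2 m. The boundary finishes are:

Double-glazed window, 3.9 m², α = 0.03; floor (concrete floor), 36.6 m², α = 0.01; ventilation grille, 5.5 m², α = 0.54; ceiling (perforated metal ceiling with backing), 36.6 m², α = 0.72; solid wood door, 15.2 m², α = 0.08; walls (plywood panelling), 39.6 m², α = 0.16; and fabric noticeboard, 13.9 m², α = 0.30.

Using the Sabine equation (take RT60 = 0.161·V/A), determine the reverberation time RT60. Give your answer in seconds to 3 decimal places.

0.454 s

Equivalent absorption area: A = 3.9·0.03 + 36.6·0.01 + 5.5·0.54 + 36.6·0.72 + 15.2·0.08 + 39.6·0.16 + 13.9·0.30 = 41.527 m².
V = 6.9·5.3·3.2 = 117.024 m³.
T = 0.161 V/A = 0.161·117.024/41.527 = 0.454 s.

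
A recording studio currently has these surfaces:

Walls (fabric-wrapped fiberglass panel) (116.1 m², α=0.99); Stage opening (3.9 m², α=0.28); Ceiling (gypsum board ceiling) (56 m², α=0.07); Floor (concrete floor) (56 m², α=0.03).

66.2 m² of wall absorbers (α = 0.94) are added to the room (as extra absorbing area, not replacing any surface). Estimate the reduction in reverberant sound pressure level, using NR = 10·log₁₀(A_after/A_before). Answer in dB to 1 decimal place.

Total absorption A_before = 116.1·0.99 + 3.9·0.28 + 56·0.07 + 56·0.03
  = 114.939 + 1.092 + 3.920 + 1.680 = 121.631 m² sabins.
Treatment contributes 66.2·0.94 = 62.228 sabins.
New total A_after = 183.859 sabins.
NR = 10·log₁₀(183.859/121.631) = 1.8 dB.

1.8 dB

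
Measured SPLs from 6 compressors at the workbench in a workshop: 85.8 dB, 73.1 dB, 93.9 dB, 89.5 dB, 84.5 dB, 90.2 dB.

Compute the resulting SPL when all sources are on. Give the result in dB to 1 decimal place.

Converting to relative power and adding: 10^(85.8/10) + 10^(73.1/10) + 10^(93.9/10) + 10^(89.5/10) + 10^(84.5/10) + 10^(90.2/10) = 5.076e+09.
Back to dB: 10·log₁₀ Σ = 97.1 dB.

97.1 dB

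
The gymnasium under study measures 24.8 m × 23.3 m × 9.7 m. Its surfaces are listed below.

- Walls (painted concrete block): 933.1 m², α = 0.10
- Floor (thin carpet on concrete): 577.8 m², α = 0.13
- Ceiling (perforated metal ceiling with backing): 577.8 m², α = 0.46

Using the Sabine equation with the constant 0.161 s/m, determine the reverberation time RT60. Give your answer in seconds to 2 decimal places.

2.08 s

Summing Sᵢαᵢ: 93.310 + 75.114 + 265.788 → A = 434.212 sabins.
Room volume: 5605.048 m³.
Sabine: RT60 = 0.161 × 5605.048 / 434.212 = 2.08 s.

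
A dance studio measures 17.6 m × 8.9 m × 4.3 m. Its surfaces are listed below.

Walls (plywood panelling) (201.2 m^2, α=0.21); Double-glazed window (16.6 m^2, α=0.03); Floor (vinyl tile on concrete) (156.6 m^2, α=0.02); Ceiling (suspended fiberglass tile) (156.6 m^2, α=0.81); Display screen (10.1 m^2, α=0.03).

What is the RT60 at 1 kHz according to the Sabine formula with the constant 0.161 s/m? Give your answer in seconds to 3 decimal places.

A = Σ Sᵢαᵢ = 201.2*0.21 + 16.6*0.03 + 156.6*0.02 + 156.6*0.81 + 10.1*0.03 = 173.031 sabins.
V = 17.6·8.9·4.3 = 673.552 m³.
RT60 = 0.161 · V / A = 0.161 × 673.552 / 173.031 = 0.627 s.

0.627 seconds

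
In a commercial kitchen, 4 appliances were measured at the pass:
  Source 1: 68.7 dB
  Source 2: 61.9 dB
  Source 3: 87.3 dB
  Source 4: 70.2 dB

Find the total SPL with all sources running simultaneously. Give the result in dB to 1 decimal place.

87.5 dB

Converting to relative power and adding: 10^(68.7/10) + 10^(61.9/10) + 10^(87.3/10) + 10^(70.2/10) = 5.565e+08.
L_total = 10·log₁₀(5.565e+08) = 87.5 dB.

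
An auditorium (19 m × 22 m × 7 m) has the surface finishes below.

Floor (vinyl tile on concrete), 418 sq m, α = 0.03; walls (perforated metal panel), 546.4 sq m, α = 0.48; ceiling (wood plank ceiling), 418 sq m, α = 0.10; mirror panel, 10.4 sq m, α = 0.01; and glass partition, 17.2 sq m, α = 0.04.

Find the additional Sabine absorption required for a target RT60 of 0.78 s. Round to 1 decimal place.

A₁ = Σ Sᵢαᵢ = 418×0.03 + 546.4×0.48 + 418×0.10 + 10.4×0.01 + 17.2×0.04 = 317.404 sabins.
V = 2926 m³. Required absorption A₂ = 0.161 × 2926 / 0.78 = 603.956 sabins.
Shortfall: 603.956 − 317.404 = 286.6 sabins.

286.6 sabins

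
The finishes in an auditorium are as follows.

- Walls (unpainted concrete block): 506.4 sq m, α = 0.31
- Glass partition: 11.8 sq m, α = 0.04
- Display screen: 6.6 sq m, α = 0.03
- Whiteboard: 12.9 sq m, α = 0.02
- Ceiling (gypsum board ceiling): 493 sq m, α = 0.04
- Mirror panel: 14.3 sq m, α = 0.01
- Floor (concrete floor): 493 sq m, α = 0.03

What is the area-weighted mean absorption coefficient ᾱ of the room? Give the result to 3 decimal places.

0.125

S = Σ Sᵢ = 506.4 + 11.8 + 6.6 + 12.9 + 493 + 14.3 + 493 = 1538.0 sq m.
Weighted sum Σ Sα = 192.565.
ᾱ = A/S = 0.125.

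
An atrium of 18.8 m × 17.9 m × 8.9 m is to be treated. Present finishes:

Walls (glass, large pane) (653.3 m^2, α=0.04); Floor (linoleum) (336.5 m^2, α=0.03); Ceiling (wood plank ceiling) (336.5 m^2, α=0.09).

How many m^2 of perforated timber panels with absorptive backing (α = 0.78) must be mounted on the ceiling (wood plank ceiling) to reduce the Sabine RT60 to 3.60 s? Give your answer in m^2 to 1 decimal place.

Summing Sᵢαᵢ: 26.132 + 10.095 + 30.285 → A₁ = 66.512 sabins.
Required A₂ = 0.161·2995.028/3.60 = 133.944 sabins.
ΔA needed = 133.944 − 66.512 = 67.432 sabins.
Net gain per m^2: Δα = 0.78 − 0.09 = 0.69.
Area = ΔA/Δα = 67.432/0.69 = 97.7 m^2.

97.7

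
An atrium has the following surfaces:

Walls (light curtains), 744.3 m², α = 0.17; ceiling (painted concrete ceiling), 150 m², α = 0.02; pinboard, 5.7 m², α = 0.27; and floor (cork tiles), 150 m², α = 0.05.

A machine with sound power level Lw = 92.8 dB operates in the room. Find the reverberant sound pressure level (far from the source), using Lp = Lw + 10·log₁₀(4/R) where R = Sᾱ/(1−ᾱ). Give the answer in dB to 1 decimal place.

76.8 dB

Σ(Sᵢαᵢ) = 744.3×0.17 + 150×0.02 + 5.7×0.27 + 150×0.05 = 138.570; total area S = 1050.0 m².
ᾱ = 138.570/1050.0 = 0.1320; R = Sᾱ/(1−ᾱ) = 138.570/(1−0.1320) = 159.643 m².
Lp = 92.8 + 10·log₁₀(4/159.643) = 92.8 + (-16.01) = 76.8 dB.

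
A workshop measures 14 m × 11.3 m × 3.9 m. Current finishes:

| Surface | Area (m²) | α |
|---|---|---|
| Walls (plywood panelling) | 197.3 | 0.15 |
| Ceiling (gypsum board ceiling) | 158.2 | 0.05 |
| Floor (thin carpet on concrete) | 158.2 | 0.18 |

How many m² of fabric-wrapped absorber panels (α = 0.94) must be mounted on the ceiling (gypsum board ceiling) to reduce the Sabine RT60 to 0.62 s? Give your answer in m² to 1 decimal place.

105.9

Equivalent absorption area: A₁ = 197.3·0.15 + 158.2·0.05 + 158.2·0.18 = 65.981 m².
Required A₂ = 0.161·616.98/0.62 = 160.216 sabins.
ΔA needed = 160.216 − 65.981 = 94.235 sabins.
Net gain per m²: Δα = 0.94 − 0.05 = 0.89.
Area = ΔA/Δα = 94.235/0.89 = 105.9 m².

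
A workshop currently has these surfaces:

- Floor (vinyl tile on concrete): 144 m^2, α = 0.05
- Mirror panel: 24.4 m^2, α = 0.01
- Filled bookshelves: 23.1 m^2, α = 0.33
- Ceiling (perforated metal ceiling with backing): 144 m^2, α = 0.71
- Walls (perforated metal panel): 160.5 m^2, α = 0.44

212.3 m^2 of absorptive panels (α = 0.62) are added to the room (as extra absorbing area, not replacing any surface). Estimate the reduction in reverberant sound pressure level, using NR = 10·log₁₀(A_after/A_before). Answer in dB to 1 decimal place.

2.3 dB

Equivalent absorption area: A_before = 144×0.05 + 24.4×0.01 + 23.1×0.33 + 144×0.71 + 160.5×0.44 = 187.927 m^2.
Added absorption = 212.3 × 0.62 = 131.626 sabins.
A_after = 187.927 + 131.626 = 319.553 sabins.
NR = 10·log₁₀(319.553/187.927) = 2.3 dB.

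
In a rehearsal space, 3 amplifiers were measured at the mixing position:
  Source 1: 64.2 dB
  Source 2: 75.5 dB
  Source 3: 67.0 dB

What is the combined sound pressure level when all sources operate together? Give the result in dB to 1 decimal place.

76.3 dB

Converting to relative power and adding: 10^(64.2/10) + 10^(75.5/10) + 10^(67.0/10) = 4.312e+07.
L_total = 10·log₁₀(4.312e+07) = 76.3 dB.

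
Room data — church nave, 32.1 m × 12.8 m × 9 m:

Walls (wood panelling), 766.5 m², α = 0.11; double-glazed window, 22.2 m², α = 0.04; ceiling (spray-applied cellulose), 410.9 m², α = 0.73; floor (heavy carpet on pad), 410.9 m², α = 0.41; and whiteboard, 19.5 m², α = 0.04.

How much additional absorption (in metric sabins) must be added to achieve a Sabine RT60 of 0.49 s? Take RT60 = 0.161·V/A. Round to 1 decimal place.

Equivalent absorption area: A₁ = 766.5*0.11 + 22.2*0.04 + 410.9*0.73 + 410.9*0.41 + 19.5*0.04 = 554.409 m².
For T = 0.49 s, need A₂ = 0.161·V/T = 0.161·3697.92/0.49 = 1215.031 sabins.
Additional absorption ΔA = 1215.031 − 554.409 = 660.6 sabins.

660.6 sabins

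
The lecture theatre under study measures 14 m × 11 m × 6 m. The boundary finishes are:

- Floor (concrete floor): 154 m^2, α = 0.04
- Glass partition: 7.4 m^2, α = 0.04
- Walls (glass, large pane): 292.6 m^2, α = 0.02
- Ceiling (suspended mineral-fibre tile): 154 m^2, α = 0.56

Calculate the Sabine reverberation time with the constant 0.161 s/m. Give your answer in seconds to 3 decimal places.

1.510 s

Total absorption A = 154×0.04 + 7.4×0.04 + 292.6×0.02 + 154×0.56
  = 6.160 + 0.296 + 5.852 + 86.240 = 98.548 m^2 sabins.
V = 14·11·6 = 924 m³.
Sabine: RT60 = 0.161 × 924 / 98.548 = 1.510 s.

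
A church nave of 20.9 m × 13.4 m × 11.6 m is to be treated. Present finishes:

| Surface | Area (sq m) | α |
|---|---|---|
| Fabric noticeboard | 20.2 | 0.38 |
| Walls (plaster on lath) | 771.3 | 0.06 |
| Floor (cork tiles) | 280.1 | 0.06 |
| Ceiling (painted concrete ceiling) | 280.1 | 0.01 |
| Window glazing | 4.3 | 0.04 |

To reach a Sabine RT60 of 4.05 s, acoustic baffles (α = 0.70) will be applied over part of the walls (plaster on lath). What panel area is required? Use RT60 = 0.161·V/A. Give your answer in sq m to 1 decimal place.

86.6

Equivalent absorption area: A₁ = 20.2×0.38 + 771.3×0.06 + 280.1×0.06 + 280.1×0.01 + 4.3×0.04 = 73.733 sq m.
Required A₂ = 0.161·3248.696/4.05 = 129.146 sabins.
ΔA needed = 129.146 − 73.733 = 55.413 sabins.
Net gain per sq m: Δα = 0.70 − 0.06 = 0.64.
Panel area = 55.413 / 0.64 = 86.6 sq m.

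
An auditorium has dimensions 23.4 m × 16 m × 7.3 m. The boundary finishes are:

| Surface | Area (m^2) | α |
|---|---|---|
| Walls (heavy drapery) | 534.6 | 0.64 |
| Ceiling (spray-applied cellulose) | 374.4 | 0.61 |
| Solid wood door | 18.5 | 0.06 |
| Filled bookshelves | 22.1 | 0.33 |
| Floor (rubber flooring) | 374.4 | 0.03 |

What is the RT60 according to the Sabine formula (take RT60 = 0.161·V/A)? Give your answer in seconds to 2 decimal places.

Equivalent absorption area: A = 534.6·0.64 + 374.4·0.61 + 18.5·0.06 + 22.1·0.33 + 374.4·0.03 = 590.163 m^2.
V = 23.4·16·7.3 = 2733.12 m³.
RT60 = 0.161 · V / A = 0.161 × 2733.12 / 590.163 = 0.75 s.

0.75 s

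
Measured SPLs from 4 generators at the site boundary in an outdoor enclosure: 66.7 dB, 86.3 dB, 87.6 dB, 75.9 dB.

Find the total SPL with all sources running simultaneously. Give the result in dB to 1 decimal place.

Converting to relative power and adding: 10^(66.7/10) + 10^(86.3/10) + 10^(87.6/10) + 10^(75.9/10) = 1.046e+09.
Combined level = 10 log₁₀(1.046e+09) = 90.2 dB.

90.2 dB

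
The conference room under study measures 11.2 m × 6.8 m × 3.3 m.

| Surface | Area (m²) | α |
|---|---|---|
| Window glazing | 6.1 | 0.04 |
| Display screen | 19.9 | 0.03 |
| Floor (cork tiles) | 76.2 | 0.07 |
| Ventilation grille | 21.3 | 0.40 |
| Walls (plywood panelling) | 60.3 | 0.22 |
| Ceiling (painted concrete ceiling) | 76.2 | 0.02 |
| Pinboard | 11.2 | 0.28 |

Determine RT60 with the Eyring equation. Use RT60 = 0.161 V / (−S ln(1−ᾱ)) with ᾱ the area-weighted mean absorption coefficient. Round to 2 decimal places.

1.16 sec

Total surface area S = 6.1 + 19.9 + 76.2 + 21.3 + 60.3 + 76.2 + 11.2 = 271.2 m².
Absorption A = 6.1·0.04 + 19.9·0.03 + 76.2·0.07 + 21.3·0.40 + 60.3·0.22 + 76.2·0.02 + 11.2·0.28 = 32.621 sabins.
ᾱ = 32.621 / 271.2 = 0.1203.
Eyring denominator: −S ln(1−ᾱ) = 34.761.
V = 11.2 × 6.8 × 3.3 = 251.328 m³.
T = 0.161·V/[−S·ln(1−ᾱ)] = 0.161·251.328/34.761 = 1.16 s.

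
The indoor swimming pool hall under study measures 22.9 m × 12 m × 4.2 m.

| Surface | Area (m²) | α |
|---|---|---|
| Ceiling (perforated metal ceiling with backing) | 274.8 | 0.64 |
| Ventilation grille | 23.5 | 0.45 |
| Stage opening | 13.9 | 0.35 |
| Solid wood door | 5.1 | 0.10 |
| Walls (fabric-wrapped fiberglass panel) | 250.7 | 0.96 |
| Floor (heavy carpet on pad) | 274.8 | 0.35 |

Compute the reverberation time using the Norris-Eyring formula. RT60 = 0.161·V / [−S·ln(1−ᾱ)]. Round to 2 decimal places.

0.22 seconds

S = Σ Sᵢ = 842.8 m².
Absorption A = 274.8×0.64 + 23.5×0.45 + 13.9×0.35 + 5.1×0.10 + 250.7×0.96 + 274.8×0.35 = 528.674 sabins.
ᾱ = 528.674 / 842.8 = 0.6273.
Eyring denominator: −S ln(1−ᾱ) = 831.828.
V = 22.9 × 12 × 4.2 = 1154.16 m³.
T = 0.161·V/[−S·ln(1−ᾱ)] = 0.161·1154.16/831.828 = 0.22 s.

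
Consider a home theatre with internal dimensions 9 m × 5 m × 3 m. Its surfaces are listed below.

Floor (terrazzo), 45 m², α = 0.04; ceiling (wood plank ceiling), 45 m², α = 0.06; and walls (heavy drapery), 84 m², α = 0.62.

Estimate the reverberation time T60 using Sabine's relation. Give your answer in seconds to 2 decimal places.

0.38 seconds

Total absorption A = 45*0.04 + 45*0.06 + 84*0.62
  = 1.800 + 2.700 + 52.080 = 56.580 m² sabins.
Volume V = 9 × 5 × 3 = 135 m³.
T = 0.161 V/A = 0.161·135/56.580 = 0.38 s.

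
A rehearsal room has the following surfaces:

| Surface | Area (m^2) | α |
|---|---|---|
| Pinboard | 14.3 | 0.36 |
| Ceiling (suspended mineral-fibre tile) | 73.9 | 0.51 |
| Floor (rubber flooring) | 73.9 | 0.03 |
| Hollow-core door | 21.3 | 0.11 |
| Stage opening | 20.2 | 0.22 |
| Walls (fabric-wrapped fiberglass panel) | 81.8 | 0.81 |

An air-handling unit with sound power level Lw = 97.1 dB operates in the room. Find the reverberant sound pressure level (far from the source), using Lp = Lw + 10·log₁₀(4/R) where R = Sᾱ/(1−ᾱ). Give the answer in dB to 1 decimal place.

80.1 dB

A = 118.099 sabins; S = 285.4 m^2.
ᾱ = 0.4138, so room constant R = A/(1−ᾱ) = 201.465 m^2.
Lp = Lw + 10 log₁₀(4/R) = 97.1 -17.02 = 80.1 dB.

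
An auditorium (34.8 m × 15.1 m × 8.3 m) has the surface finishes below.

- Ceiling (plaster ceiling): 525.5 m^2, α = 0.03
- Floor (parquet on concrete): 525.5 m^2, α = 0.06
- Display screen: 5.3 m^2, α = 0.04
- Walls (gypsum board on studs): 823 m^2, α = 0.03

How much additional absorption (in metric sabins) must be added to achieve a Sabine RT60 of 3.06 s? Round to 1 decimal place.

157.3 sabins

Equivalent absorption area: A₁ = 525.5×0.03 + 525.5×0.06 + 5.3×0.04 + 823×0.03 = 72.197 m^2.
For T = 3.06 s, need A₂ = 0.161·V/T = 0.161·4361.484/3.06 = 229.477 sabins.
Additional absorption ΔA = 229.477 − 72.197 = 157.3 sabins.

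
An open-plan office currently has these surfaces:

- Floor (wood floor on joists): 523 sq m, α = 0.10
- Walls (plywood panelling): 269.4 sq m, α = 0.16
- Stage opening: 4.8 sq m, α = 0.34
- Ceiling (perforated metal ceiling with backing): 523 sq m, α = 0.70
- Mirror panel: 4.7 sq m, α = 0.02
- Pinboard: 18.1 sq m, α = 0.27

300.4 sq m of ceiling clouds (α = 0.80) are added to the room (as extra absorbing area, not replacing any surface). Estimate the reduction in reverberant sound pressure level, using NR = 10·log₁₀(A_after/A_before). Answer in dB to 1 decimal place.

1.8 dB

Total absorption A_before = 523*0.10 + 269.4*0.16 + 4.8*0.34 + 523*0.70 + 4.7*0.02 + 18.1*0.27
  = 52.300 + 43.104 + 1.632 + 366.100 + 0.094 + 4.887 = 468.117 sq m sabins.
Treatment contributes 300.4·0.80 = 240.320 sabins.
New total A_after = 708.437 sabins.
Reduction = 10 log₁₀(A_after/A_before) = 10 log₁₀(1.5134) = 1.8 dB.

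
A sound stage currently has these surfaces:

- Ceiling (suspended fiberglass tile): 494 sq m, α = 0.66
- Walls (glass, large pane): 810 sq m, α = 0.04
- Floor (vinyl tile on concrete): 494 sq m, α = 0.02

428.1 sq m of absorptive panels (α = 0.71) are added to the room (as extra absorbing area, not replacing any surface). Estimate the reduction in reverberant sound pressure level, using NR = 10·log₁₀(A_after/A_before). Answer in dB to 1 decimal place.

Total absorption A_before = 494×0.66 + 810×0.04 + 494×0.02
  = 326.040 + 32.400 + 9.880 = 368.320 sq m sabins.
Treatment contributes 428.1·0.71 = 303.951 sabins.
A_after = 368.320 + 303.951 = 672.271 sabins.
NR = 10·log₁₀(672.271/368.320) = 2.6 dB.

2.6 dB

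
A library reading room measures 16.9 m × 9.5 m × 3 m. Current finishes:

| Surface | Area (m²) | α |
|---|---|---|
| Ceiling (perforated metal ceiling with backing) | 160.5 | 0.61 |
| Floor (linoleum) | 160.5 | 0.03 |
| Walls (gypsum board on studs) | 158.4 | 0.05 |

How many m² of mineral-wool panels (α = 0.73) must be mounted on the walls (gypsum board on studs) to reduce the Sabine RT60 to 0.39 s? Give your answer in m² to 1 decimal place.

Equivalent absorption area: A₁ = 160.5*0.61 + 160.5*0.03 + 158.4*0.05 = 110.640 m².
Required A₂ = 0.161·481.65/0.39 = 198.835 sabins.
ΔA needed = 198.835 − 110.640 = 88.195 sabins.
Each m² of panel replacing the walls (gypsum board on studs) adds (0.73 − 0.05) = 0.68 sabins.
Area = ΔA/Δα = 88.195/0.68 = 129.7 m².

129.7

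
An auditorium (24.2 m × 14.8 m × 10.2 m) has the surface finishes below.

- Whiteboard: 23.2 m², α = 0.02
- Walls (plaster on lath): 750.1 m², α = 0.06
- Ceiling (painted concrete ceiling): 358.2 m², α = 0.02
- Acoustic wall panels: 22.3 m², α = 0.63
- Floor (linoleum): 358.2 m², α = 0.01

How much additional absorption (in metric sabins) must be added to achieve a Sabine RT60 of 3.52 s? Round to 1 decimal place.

Total absorption A₁ = 23.2*0.02 + 750.1*0.06 + 358.2*0.02 + 22.3*0.63 + 358.2*0.01
  = 0.464 + 45.006 + 7.164 + 14.049 + 3.582 = 70.265 m² sabins.
V = 3653.232 m³. Required absorption A₂ = 0.161 × 3653.232 / 3.52 = 167.094 sabins.
Additional absorption ΔA = 167.094 − 70.265 = 96.8 sabins.

96.8 sabins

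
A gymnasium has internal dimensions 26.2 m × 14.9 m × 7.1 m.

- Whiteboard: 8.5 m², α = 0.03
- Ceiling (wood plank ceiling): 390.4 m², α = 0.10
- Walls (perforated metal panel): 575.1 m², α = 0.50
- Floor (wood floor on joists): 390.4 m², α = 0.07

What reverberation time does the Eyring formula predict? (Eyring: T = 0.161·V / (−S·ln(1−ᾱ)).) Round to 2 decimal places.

1.09 sec

Total surface area S = 8.5 + 390.4 + 575.1 + 390.4 = 1364.4 m².
Absorption A = 8.5·0.03 + 390.4·0.10 + 575.1·0.50 + 390.4·0.07 = 354.173 sabins.
ᾱ = 354.173 / 1364.4 = 0.2596.
−S·ln(1−ᾱ) = −1364.4 × ln(1 − 0.2596) = 410.090.
V = 26.2 × 14.9 × 7.1 = 2771.698 m³.
T = 0.161·V/[−S·ln(1−ᾱ)] = 0.161·2771.698/410.090 = 1.09 s.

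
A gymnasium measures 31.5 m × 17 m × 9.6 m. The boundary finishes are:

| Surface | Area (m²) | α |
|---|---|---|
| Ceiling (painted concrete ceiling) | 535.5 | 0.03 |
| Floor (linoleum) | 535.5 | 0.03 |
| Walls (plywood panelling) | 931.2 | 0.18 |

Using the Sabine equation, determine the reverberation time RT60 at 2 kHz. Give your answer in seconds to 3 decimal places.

4.144 seconds

A = Σ Sᵢαᵢ = 535.5*0.03 + 535.5*0.03 + 931.2*0.18 = 199.746 sabins.
V = 31.5·17·9.6 = 5140.8 m³.
Sabine: RT60 = 0.161 × 5140.8 / 199.746 = 4.144 s.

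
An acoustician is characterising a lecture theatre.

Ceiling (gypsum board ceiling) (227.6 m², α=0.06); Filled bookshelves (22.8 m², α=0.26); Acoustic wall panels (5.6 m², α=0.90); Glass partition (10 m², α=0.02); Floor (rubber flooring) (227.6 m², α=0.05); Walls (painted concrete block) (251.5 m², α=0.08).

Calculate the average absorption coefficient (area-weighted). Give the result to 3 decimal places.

0.076

Total surface area S = 745.1 m².
Σ(Sᵢαᵢ) = 227.6*0.06 + 22.8*0.26 + 5.6*0.90 + 10*0.02 + 227.6*0.05 + 251.5*0.08 = 56.324.
ᾱ = 56.324 / 745.1 = 0.076.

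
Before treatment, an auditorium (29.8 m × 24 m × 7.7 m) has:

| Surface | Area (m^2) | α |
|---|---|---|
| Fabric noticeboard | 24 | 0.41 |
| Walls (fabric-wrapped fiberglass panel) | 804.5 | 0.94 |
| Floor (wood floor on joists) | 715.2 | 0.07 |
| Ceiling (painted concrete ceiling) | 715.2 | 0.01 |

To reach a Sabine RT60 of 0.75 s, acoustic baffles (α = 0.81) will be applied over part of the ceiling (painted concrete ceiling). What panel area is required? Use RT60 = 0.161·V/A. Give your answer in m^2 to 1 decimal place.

448.6

Equivalent absorption area: A₁ = 24·0.41 + 804.5·0.94 + 715.2·0.07 + 715.2·0.01 = 823.286 m^2.
Required A₂ = 0.161·5507.04/0.75 = 1182.178 sabins.
Absorption to add: 1182.178 − 823.286 = 358.892 sabins.
Each m^2 of panel replacing the ceiling (painted concrete ceiling) adds (0.81 − 0.01) = 0.80 sabins.
Area = ΔA/Δα = 358.892/0.80 = 448.6 m^2.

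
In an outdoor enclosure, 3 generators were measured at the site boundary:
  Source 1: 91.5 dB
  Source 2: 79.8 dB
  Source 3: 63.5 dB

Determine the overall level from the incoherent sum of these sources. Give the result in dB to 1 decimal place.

91.8 dB

Converting to relative power and adding: 10^(91.5/10) + 10^(79.8/10) + 10^(63.5/10) = 1.51e+09.
Combined level = 10 log₁₀(1.51e+09) = 91.8 dB.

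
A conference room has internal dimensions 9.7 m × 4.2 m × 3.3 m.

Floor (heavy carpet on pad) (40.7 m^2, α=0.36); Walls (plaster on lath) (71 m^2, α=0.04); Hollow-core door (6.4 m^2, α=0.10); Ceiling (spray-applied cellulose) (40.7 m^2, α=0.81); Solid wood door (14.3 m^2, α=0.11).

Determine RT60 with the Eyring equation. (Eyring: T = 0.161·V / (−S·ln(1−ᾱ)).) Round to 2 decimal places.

Total surface area S = 40.7 + 71 + 6.4 + 40.7 + 14.3 = 173.1 m^2.
Σ(Sᵢαᵢ) = 40.7×0.36 + 71×0.04 + 6.4×0.10 + 40.7×0.81 + 14.3×0.11 = 52.672.
Mean coefficient ᾱ = A/S = 0.3043.
Eyring denominator: −S ln(1−ᾱ) = 62.807.
V = 9.7 × 4.2 × 3.3 = 134.442 m³.
RT60 = 0.161 × 134.442 / 62.807 = 0.34 s.

0.34 sec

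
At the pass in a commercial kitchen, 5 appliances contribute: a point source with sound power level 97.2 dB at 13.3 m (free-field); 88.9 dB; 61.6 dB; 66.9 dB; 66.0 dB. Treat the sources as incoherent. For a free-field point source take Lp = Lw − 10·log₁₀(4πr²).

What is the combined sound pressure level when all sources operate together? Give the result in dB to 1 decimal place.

89.0 dB

Source at 13.3 m: Lp = 97.2 − 10·log₁₀(4π·13.3²) = 97.2 − 10·log₁₀(2222.865) = 63.7 dB.
Sum in the linear (power) domain: Σ 10^(Lᵢ/10) = 10^(63.7/10) + 10^(88.9/10) + 10^(61.6/10) + 10^(66.9/10) + 10^(66.0/10) = 7.889e+08.
Back to dB: 10·log₁₀ Σ = 89.0 dB.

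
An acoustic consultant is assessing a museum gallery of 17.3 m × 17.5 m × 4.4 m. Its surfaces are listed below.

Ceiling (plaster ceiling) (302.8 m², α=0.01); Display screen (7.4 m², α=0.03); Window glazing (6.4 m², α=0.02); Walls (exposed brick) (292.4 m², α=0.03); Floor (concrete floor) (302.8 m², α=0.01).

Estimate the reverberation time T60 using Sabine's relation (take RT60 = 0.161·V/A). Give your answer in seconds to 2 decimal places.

Total absorption A = 302.8*0.01 + 7.4*0.03 + 6.4*0.02 + 292.4*0.03 + 302.8*0.01
  = 3.028 + 0.222 + 0.128 + 8.772 + 3.028 = 15.178 m² sabins.
Room volume: 1332.1 m³.
RT60 = 0.161 · V / A = 0.161 × 1332.1 / 15.178 = 14.13 s.

14.13 s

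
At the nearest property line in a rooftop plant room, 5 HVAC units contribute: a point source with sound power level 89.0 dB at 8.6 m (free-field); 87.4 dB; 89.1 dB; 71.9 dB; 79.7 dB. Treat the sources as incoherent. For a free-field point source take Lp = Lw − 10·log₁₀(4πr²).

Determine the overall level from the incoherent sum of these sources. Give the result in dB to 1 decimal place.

Source at 8.6 m: Lp = 89.0 − 10·log₁₀(4π·8.6²) = 89.0 − 10·log₁₀(929.409) = 59.3 dB.
Σ 10^(Lᵢ/10) = 1.472e+09.
L_total = 10·log₁₀(1.472e+09) = 91.7 dB.

91.7 dB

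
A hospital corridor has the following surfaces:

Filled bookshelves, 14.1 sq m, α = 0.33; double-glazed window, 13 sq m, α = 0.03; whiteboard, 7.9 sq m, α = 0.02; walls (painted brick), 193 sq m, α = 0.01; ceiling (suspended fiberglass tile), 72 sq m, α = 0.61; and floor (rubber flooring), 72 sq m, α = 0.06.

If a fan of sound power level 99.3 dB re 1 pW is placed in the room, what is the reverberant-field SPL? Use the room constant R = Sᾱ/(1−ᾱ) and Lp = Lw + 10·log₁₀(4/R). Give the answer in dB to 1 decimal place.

A = 55.371 sabins; S = 372.0 sq m.
ᾱ = 0.1488, so room constant R = A/(1−ᾱ) = 65.051 sq m.
Lp = Lw + 10 log₁₀(4/R) = 99.3 -12.11 = 87.2 dB.

87.2 dB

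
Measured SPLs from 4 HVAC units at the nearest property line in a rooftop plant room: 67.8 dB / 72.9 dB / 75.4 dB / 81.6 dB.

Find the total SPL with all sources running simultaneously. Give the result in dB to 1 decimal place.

83.1 dB

Σ 10^(Lᵢ/10) = 2.047e+08.
Combined level = 10 log₁₀(2.047e+08) = 83.1 dB.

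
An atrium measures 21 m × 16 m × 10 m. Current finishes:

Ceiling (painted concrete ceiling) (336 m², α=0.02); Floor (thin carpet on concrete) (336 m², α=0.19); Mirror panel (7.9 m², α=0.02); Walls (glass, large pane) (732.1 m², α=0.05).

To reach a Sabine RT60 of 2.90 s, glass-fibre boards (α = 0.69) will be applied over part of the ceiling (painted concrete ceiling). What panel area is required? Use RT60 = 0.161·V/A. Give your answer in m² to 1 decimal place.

118.2

Total absorption A₁ = 336*0.02 + 336*0.19 + 7.9*0.02 + 732.1*0.05
  = 6.720 + 63.840 + 0.158 + 36.605 = 107.323 m² sabins.
Required A₂ = 0.161·3360/2.90 = 186.538 sabins.
ΔA needed = 186.538 − 107.323 = 79.215 sabins.
Each m² of panel replacing the ceiling (painted concrete ceiling) adds (0.69 − 0.02) = 0.67 sabins.
Panel area = 79.215 / 0.67 = 118.2 m².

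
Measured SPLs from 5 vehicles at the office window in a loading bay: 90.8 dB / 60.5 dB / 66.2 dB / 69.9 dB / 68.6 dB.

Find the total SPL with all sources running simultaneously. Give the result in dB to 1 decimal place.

90.9 dB

Σ 10^(Lᵢ/10) = 1.225e+09.
Back to dB: 10·log₁₀ Σ = 90.9 dB.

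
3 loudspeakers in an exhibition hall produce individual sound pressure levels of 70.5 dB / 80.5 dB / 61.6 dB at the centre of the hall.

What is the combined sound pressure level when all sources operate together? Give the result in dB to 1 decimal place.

Converting to relative power and adding: 10^(70.5/10) + 10^(80.5/10) + 10^(61.6/10) = 1.249e+08.
Combined level = 10 log₁₀(1.249e+08) = 81.0 dB.

81.0 dB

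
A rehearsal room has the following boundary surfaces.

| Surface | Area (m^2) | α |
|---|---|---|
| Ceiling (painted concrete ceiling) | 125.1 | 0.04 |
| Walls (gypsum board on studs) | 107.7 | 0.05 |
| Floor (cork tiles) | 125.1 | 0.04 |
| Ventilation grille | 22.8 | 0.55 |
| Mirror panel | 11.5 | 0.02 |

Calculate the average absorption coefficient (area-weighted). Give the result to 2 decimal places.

Total surface area S = 392.2 m^2.
Weighted sum Σ Sα = 28.163.
ᾱ = A/S = 0.07.

0.07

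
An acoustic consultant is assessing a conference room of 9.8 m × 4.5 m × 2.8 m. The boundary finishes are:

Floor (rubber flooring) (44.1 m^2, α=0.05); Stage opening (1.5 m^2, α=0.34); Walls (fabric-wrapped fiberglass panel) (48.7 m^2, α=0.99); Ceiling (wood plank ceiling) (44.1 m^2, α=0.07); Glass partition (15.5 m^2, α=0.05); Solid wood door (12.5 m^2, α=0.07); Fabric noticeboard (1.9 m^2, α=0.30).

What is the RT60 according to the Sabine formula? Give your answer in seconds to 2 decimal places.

0.35 s

Summing Sᵢαᵢ: 2.205 + 0.510 + 48.213 + 3.087 + 0.775 + 0.875 + 0.570 → A = 56.235 sabins.
V = 9.8·4.5·2.8 = 123.48 m³.
RT60 = 0.161 · V / A = 0.161 × 123.48 / 56.235 = 0.35 s.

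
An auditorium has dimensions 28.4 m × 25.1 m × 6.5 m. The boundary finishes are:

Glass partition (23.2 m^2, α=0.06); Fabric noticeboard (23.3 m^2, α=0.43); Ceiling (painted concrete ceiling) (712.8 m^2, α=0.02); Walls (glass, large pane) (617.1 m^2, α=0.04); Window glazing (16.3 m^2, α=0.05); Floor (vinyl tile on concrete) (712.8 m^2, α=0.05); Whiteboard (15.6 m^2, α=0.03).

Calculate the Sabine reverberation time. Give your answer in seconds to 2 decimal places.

Total absorption A = 23.2·0.06 + 23.3·0.43 + 712.8·0.02 + 617.1·0.04 + 16.3·0.05 + 712.8·0.05 + 15.6·0.03
  = 1.392 + 10.019 + 14.256 + 24.684 + 0.815 + 35.640 + 0.468 = 87.274 m^2 sabins.
V = 28.4·25.1·6.5 = 4633.46 m³.
Sabine: RT60 = 0.161 × 4633.46 / 87.274 = 8.55 s.

8.55 s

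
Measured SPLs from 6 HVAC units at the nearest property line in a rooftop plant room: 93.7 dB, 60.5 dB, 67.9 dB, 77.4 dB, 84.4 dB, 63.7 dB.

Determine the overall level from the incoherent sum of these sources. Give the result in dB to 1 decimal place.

94.3 dB

Converting to relative power and adding: 10^(93.7/10) + 10^(60.5/10) + 10^(67.9/10) + 10^(77.4/10) + 10^(84.4/10) + 10^(63.7/10) = 2.684e+09.
Back to dB: 10·log₁₀ Σ = 94.3 dB.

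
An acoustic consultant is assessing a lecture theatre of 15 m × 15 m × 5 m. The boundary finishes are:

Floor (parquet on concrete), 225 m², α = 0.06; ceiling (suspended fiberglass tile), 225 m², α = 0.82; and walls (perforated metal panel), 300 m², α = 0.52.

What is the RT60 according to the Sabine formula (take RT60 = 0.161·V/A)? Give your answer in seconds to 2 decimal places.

0.51 sec

A = Σ Sᵢαᵢ = 225·0.06 + 225·0.82 + 300·0.52 = 354.000 sabins.
Volume V = 15 × 15 × 5 = 1125 m³.
T = 0.161 V/A = 0.161·1125/354.000 = 0.51 s.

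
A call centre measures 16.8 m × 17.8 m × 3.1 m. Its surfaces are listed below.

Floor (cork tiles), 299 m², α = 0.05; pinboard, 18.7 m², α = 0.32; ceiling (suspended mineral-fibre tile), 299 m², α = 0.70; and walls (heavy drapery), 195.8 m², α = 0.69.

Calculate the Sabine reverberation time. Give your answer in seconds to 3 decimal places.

0.409 seconds

Total absorption A = 299*0.05 + 18.7*0.32 + 299*0.70 + 195.8*0.69
  = 14.950 + 5.984 + 209.300 + 135.102 = 365.336 m² sabins.
Room volume: 927.024 m³.
T = 0.161 V/A = 0.161·927.024/365.336 = 0.409 s.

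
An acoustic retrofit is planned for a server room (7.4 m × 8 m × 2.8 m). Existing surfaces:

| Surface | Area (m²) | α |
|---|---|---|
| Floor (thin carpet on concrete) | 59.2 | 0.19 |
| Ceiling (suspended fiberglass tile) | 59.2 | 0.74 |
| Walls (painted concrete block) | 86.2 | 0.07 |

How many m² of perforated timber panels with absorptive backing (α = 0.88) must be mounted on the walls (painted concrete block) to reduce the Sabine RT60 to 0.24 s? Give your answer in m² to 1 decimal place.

A₁ = Σ Sᵢαᵢ = 59.2*0.19 + 59.2*0.74 + 86.2*0.07 = 61.090 sabins.
Required A₂ = 0.161·165.76/0.24 = 111.197 sabins.
Absorption to add: 111.197 − 61.090 = 50.107 sabins.
Each m² of panel replacing the walls (painted concrete block) adds (0.88 − 0.07) = 0.81 sabins.
Area = ΔA/Δα = 50.107/0.81 = 61.9 m².

61.9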